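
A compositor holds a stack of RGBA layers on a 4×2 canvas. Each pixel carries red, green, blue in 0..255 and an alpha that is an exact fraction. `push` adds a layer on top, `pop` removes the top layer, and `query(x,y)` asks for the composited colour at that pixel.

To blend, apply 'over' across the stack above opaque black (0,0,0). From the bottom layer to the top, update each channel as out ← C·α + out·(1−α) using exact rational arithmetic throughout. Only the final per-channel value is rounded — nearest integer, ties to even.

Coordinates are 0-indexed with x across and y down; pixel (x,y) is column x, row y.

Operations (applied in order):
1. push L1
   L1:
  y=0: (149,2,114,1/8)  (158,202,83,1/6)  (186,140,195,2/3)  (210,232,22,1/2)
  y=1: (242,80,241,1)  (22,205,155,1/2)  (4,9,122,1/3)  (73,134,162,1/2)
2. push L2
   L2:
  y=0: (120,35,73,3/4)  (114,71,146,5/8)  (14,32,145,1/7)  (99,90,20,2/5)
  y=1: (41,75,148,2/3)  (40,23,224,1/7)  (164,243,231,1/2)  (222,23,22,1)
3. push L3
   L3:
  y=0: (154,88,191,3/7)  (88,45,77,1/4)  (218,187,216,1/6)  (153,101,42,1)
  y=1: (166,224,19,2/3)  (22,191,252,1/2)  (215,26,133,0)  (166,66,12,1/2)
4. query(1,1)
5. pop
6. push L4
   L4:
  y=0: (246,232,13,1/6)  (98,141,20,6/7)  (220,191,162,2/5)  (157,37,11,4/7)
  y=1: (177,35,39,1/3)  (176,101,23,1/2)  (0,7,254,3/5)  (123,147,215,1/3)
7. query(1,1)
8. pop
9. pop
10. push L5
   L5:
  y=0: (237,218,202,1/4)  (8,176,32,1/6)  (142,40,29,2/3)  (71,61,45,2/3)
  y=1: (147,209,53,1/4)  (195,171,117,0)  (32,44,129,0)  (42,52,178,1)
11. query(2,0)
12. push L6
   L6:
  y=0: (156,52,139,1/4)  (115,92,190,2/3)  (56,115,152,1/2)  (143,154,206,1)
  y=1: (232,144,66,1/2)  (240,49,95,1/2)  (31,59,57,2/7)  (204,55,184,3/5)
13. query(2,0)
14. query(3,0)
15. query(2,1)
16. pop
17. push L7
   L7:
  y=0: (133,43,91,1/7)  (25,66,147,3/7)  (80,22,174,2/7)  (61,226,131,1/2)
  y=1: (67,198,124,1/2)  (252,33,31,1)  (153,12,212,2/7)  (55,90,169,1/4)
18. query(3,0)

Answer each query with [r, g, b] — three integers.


at x=1,y=1 over L1,L2,L3:
L1 α=1/2: [11, 205/2, 155/2]
L2 α=1/7: [106/7, 638/7, 689/7]
L3 α=1/2: [130/7, 1975/14, 2453/14]
rounded: [19, 141, 175]

(1,1) stack=L1,L2,L4; from [0,0,0]:
+L1 (α=1/2) → [11, 205/2, 155/2]
+L2 (α=1/7) → [106/7, 638/7, 689/7]
+L4 (α=1/2) → [669/7, 1345/14, 425/7]
= [96, 96, 61]

at x=2,y=0 over L1,L5:
after L1 α=2/3: [124, 280/3, 130]
after L5 α=2/3: [136, 520/9, 188/3]
rounded: [136, 58, 63]

at x=2,y=0 over L1,L5,L6:
+L1 (α=2/3) → [124, 280/3, 130]
+L5 (α=2/3) → [136, 520/9, 188/3]
+L6 (α=1/2) → [96, 1555/18, 322/3]
→ [96, 86, 107]

at x=3,y=0 over L1,L5,L6:
L1 α=1/2: [105, 116, 11]
L5 α=2/3: [247/3, 238/3, 101/3]
L6 α=1: [143, 154, 206]
→ [143, 154, 206]

query (2,1) [L1,L5,L6] — begin 0,0,0
L1 α=1/3: [4/3, 3, 122/3]
L5 α=0: [4/3, 3, 122/3]
L6 α=2/7: [206/21, 19, 136/3]
rounded: [10, 19, 45]

(3,0) stack=L1,L5,L7; from [0,0,0]:
L1 α=1/2: [105, 116, 11]
L5 α=2/3: [247/3, 238/3, 101/3]
L7 α=1/2: [215/3, 458/3, 247/3]
→ [72, 153, 82]


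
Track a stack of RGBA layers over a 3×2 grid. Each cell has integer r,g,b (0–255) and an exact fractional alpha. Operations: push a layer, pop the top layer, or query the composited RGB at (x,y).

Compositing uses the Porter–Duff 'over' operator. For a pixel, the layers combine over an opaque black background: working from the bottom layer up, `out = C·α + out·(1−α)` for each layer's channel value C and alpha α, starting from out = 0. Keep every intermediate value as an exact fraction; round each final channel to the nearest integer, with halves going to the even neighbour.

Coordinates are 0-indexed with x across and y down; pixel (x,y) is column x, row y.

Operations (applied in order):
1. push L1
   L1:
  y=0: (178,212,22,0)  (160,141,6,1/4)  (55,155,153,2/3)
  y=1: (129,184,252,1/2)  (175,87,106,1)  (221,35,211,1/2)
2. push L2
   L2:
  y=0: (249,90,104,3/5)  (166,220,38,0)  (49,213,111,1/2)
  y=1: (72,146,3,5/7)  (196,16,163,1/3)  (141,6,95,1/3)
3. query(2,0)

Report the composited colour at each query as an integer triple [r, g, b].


(2,0) stack=L1,L2; from [0,0,0]:
after L1 α=2/3: [110/3, 310/3, 102]
after L2 α=1/2: [257/6, 949/6, 213/2]
= [43, 158, 106]


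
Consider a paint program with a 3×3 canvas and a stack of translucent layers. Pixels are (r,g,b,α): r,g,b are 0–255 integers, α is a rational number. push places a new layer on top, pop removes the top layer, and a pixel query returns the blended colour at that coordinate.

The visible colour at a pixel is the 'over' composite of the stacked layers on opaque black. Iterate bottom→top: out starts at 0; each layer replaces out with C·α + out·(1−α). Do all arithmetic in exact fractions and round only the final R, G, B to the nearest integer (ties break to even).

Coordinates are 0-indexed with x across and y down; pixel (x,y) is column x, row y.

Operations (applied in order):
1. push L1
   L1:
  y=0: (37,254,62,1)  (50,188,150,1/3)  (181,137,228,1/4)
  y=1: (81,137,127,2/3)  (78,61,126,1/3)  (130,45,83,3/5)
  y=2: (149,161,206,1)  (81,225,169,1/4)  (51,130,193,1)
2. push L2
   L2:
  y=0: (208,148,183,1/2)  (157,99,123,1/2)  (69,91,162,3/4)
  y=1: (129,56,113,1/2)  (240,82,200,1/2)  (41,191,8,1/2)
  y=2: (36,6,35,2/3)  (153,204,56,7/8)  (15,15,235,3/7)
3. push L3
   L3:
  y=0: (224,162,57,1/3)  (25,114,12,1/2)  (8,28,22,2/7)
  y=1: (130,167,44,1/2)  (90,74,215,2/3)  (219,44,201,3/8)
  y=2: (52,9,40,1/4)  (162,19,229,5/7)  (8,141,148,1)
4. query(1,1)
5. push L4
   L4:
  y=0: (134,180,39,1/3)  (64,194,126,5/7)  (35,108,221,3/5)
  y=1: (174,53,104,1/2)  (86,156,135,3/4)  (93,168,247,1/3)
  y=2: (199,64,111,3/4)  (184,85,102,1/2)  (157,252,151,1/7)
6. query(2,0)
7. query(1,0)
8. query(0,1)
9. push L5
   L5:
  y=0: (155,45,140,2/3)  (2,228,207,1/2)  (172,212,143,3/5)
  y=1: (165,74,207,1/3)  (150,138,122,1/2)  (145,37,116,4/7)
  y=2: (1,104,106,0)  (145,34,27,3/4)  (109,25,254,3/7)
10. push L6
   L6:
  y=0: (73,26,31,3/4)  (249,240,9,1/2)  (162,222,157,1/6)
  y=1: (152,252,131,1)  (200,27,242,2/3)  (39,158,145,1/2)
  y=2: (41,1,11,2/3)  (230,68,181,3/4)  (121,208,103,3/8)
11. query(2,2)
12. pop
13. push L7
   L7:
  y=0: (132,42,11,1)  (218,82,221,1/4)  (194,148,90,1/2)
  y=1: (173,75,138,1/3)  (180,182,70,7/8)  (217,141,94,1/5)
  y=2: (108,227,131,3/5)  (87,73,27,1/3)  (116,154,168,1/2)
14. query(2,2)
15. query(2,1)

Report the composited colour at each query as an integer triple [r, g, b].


query (1,1) [L1,L2,L3] — begin 0,0,0
+L1 (α=1/3) → [26, 61/3, 42]
+L2 (α=1/2) → [133, 307/6, 121]
+L3 (α=2/3) → [313/3, 1195/18, 551/3]
→ [104, 66, 184]

at x=2,y=0 over L1,L2,L3,L4:
L1 α=1/4: [181/4, 137/4, 57]
L2 α=3/4: [1009/16, 1229/16, 543/4]
L3 α=2/7: [5301/112, 7041/112, 413/4]
L4 α=3/5: [11181/280, 5037/56, 1739/10]
= [40, 90, 174]

at x=1,y=0 over L1,L2,L3,L4:
after L1 α=1/3: [50/3, 188/3, 50]
after L2 α=1/2: [521/6, 485/6, 173/2]
after L3 α=1/2: [671/12, 1169/12, 197/4]
after L4 α=5/7: [2591/42, 6989/42, 1457/14]
→ [62, 166, 104]

at x=0,y=1 over L1,L2,L3,L4:
after L1 α=2/3: [54, 274/3, 254/3]
after L2 α=1/2: [183/2, 221/3, 593/6]
after L3 α=1/2: [443/4, 361/3, 857/12]
after L4 α=1/2: [1139/8, 260/3, 2105/24]
→ [142, 87, 88]

at x=2,y=2 over L1,L2,L3,L4,L5,L6:
+L1 (α=1) → [51, 130, 193]
+L2 (α=3/7) → [249/7, 565/7, 211]
+L3 (α=1) → [8, 141, 148]
+L4 (α=1/7) → [205/7, 1098/7, 1039/7]
+L5 (α=3/7) → [3109/49, 4917/49, 9490/49]
+L6 (α=3/8) → [8333/98, 55161/392, 62591/392]
= [85, 141, 160]

at x=2,y=2 over L1,L2,L3,L4,L5,L7:
+L1 (α=1) → [51, 130, 193]
+L2 (α=3/7) → [249/7, 565/7, 211]
+L3 (α=1) → [8, 141, 148]
+L4 (α=1/7) → [205/7, 1098/7, 1039/7]
+L5 (α=3/7) → [3109/49, 4917/49, 9490/49]
+L7 (α=1/2) → [8793/98, 12463/98, 8861/49]
→ [90, 127, 181]

(2,1) stack=L1,L2,L3,L4,L5,L7; from [0,0,0]:
after L1 α=3/5: [78, 27, 249/5]
after L2 α=1/2: [119/2, 109, 289/10]
after L3 α=3/8: [1909/16, 677/8, 1495/16]
after L4 α=1/3: [2653/24, 1349/12, 1157/8]
after L5 α=4/7: [7293/56, 1941/28, 7183/56]
after L7 α=1/5: [10331/70, 2928/35, 8499/70]
rounded: [148, 84, 121]


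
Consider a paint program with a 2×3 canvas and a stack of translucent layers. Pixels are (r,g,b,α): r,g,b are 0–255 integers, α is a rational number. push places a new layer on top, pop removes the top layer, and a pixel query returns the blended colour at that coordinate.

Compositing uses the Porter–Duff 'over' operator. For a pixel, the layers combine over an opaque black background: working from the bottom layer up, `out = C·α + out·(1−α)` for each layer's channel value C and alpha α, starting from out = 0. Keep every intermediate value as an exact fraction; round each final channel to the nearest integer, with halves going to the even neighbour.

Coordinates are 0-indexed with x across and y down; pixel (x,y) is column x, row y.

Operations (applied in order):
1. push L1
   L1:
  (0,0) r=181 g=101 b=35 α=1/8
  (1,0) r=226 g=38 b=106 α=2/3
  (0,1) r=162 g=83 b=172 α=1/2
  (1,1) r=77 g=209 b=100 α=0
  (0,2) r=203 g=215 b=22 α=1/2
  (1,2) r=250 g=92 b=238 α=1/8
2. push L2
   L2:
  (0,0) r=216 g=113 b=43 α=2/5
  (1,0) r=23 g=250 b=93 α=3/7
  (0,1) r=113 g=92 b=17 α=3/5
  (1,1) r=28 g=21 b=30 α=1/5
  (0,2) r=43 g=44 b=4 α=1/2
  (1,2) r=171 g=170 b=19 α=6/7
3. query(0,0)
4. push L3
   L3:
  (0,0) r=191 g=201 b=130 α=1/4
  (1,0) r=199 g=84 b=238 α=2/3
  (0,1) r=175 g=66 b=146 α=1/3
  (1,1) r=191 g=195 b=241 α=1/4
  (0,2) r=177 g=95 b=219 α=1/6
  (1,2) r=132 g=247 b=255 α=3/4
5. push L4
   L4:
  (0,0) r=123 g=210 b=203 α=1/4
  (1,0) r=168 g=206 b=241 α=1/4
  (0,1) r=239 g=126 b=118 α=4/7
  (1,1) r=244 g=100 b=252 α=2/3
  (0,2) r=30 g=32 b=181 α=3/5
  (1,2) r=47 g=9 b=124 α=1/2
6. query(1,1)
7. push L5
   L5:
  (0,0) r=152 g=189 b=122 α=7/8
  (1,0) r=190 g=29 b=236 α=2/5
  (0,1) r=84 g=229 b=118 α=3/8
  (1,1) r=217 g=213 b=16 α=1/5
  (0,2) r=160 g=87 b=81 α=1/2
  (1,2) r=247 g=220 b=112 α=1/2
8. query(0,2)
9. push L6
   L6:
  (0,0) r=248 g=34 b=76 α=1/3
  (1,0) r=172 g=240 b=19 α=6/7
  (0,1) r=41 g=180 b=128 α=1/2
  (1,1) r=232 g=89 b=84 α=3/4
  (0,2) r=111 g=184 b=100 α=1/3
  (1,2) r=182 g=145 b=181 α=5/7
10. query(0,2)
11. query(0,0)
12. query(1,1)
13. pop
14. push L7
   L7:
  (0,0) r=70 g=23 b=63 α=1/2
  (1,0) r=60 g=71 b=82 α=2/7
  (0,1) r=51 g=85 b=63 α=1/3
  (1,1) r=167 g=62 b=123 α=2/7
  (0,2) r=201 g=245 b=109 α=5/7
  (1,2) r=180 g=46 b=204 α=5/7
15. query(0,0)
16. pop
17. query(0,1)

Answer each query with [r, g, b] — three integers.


(0,0) stack=L1,L2; from [0,0,0]:
L1 α=1/8: [181/8, 101/8, 35/8]
L2 α=2/5: [3999/40, 2111/40, 793/40]
→ [100, 53, 20]

at x=1,y=1 over L1,L2,L3,L4:
after L1 α=0: [0, 0, 0]
after L2 α=1/5: [28/5, 21/5, 6]
after L3 α=1/4: [1039/20, 519/10, 259/4]
after L4 α=2/3: [10799/60, 2519/30, 2275/12]
= [180, 84, 190]

at x=0,y=2 over L1,L2,L3,L4,L5:
after L1 α=1/2: [203/2, 215/2, 11]
after L2 α=1/2: [289/4, 303/4, 15/2]
after L3 α=1/6: [2153/24, 1895/24, 171/4]
after L4 α=3/5: [3233/60, 3047/60, 1257/10]
after L5 α=1/2: [12833/120, 8267/120, 2067/20]
= [107, 69, 103]

(0,2) stack=L1,L2,L3,L4,L5,L6; from [0,0,0]:
+L1 (α=1/2) → [203/2, 215/2, 11]
+L2 (α=1/2) → [289/4, 303/4, 15/2]
+L3 (α=1/6) → [2153/24, 1895/24, 171/4]
+L4 (α=3/5) → [3233/60, 3047/60, 1257/10]
+L5 (α=1/2) → [12833/120, 8267/120, 2067/20]
+L6 (α=1/3) → [19493/180, 19307/180, 3067/30]
rounded: [108, 107, 102]

(0,0) stack=L1,L2,L3,L4,L5,L6; from [0,0,0]:
L1 α=1/8: [181/8, 101/8, 35/8]
L2 α=2/5: [3999/40, 2111/40, 793/40]
L3 α=1/4: [19637/160, 14373/160, 7579/160]
L4 α=1/4: [78591/640, 76719/640, 55217/640]
L5 α=7/8: [759551/5120, 923439/5120, 601777/5120]
L6 α=1/3: [1394431/7680, 1010479/7680, 796337/7680]
= [182, 132, 104]

(1,1) stack=L1,L2,L3,L4,L5,L6; from [0,0,0]:
after L1 α=0: [0, 0, 0]
after L2 α=1/5: [28/5, 21/5, 6]
after L3 α=1/4: [1039/20, 519/10, 259/4]
after L4 α=2/3: [10799/60, 2519/30, 2275/12]
after L5 α=1/5: [14054/75, 8233/75, 2323/15]
after L6 α=3/4: [33127/150, 14129/150, 6103/60]
→ [221, 94, 102]

query (0,0) [L1,L2,L3,L4,L5,L7] — begin 0,0,0
after L1 α=1/8: [181/8, 101/8, 35/8]
after L2 α=2/5: [3999/40, 2111/40, 793/40]
after L3 α=1/4: [19637/160, 14373/160, 7579/160]
after L4 α=1/4: [78591/640, 76719/640, 55217/640]
after L5 α=7/8: [759551/5120, 923439/5120, 601777/5120]
after L7 α=1/2: [1117951/10240, 1041199/10240, 924337/10240]
rounded: [109, 102, 90]

(0,1) stack=L1,L2,L3,L4,L5; from [0,0,0]:
after L1 α=1/2: [81, 83/2, 86]
after L2 α=3/5: [501/5, 359/5, 223/5]
after L3 α=1/3: [1877/15, 1048/15, 392/5]
after L4 α=4/7: [951/5, 3568/35, 3536/35]
after L5 α=3/8: [1203/8, 8377/56, 3007/28]
→ [150, 150, 107]


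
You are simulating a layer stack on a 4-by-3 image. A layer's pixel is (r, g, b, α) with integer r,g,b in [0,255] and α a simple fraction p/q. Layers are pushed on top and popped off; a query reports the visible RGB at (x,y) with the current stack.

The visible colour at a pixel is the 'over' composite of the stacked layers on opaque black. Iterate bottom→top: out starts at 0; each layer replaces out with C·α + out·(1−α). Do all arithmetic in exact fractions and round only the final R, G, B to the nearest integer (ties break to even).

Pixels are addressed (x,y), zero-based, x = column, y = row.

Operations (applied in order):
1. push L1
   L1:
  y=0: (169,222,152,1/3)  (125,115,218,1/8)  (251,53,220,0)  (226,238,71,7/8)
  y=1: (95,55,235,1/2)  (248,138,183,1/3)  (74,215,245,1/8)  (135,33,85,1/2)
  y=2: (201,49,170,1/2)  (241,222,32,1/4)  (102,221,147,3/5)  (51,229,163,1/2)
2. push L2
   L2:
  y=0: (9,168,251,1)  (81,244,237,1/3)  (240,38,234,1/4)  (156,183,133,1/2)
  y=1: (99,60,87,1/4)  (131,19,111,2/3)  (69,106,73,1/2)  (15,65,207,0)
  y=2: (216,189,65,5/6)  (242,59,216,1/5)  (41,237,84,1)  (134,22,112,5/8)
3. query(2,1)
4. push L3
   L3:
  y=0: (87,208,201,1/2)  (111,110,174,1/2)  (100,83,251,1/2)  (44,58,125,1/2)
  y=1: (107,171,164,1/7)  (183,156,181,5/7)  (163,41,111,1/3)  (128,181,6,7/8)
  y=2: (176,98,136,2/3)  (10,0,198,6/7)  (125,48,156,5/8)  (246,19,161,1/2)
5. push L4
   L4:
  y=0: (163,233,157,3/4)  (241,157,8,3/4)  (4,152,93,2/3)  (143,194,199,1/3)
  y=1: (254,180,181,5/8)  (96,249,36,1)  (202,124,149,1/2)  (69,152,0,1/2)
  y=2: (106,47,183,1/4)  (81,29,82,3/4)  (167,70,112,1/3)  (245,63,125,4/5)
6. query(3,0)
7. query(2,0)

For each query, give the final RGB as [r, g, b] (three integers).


at x=2,y=1 over L1,L2:
after L1 α=1/8: [37/4, 215/8, 245/8]
after L2 α=1/2: [313/8, 1063/16, 829/16]
→ [39, 66, 52]

query (3,0) [L1,L2,L3,L4] — begin 0,0,0
+L1 (α=7/8) → [791/4, 833/4, 497/8]
+L2 (α=1/2) → [1415/8, 1565/8, 1561/16]
+L3 (α=1/2) → [1767/16, 2029/16, 3561/32]
+L4 (α=1/3) → [2911/24, 3581/24, 6745/48]
→ [121, 149, 141]

query (2,0) [L1,L2,L3,L4] — begin 0,0,0
L1 α=0: [0, 0, 0]
L2 α=1/4: [60, 19/2, 117/2]
L3 α=1/2: [80, 185/4, 619/4]
L4 α=2/3: [88/3, 467/4, 1363/12]
= [29, 117, 114]


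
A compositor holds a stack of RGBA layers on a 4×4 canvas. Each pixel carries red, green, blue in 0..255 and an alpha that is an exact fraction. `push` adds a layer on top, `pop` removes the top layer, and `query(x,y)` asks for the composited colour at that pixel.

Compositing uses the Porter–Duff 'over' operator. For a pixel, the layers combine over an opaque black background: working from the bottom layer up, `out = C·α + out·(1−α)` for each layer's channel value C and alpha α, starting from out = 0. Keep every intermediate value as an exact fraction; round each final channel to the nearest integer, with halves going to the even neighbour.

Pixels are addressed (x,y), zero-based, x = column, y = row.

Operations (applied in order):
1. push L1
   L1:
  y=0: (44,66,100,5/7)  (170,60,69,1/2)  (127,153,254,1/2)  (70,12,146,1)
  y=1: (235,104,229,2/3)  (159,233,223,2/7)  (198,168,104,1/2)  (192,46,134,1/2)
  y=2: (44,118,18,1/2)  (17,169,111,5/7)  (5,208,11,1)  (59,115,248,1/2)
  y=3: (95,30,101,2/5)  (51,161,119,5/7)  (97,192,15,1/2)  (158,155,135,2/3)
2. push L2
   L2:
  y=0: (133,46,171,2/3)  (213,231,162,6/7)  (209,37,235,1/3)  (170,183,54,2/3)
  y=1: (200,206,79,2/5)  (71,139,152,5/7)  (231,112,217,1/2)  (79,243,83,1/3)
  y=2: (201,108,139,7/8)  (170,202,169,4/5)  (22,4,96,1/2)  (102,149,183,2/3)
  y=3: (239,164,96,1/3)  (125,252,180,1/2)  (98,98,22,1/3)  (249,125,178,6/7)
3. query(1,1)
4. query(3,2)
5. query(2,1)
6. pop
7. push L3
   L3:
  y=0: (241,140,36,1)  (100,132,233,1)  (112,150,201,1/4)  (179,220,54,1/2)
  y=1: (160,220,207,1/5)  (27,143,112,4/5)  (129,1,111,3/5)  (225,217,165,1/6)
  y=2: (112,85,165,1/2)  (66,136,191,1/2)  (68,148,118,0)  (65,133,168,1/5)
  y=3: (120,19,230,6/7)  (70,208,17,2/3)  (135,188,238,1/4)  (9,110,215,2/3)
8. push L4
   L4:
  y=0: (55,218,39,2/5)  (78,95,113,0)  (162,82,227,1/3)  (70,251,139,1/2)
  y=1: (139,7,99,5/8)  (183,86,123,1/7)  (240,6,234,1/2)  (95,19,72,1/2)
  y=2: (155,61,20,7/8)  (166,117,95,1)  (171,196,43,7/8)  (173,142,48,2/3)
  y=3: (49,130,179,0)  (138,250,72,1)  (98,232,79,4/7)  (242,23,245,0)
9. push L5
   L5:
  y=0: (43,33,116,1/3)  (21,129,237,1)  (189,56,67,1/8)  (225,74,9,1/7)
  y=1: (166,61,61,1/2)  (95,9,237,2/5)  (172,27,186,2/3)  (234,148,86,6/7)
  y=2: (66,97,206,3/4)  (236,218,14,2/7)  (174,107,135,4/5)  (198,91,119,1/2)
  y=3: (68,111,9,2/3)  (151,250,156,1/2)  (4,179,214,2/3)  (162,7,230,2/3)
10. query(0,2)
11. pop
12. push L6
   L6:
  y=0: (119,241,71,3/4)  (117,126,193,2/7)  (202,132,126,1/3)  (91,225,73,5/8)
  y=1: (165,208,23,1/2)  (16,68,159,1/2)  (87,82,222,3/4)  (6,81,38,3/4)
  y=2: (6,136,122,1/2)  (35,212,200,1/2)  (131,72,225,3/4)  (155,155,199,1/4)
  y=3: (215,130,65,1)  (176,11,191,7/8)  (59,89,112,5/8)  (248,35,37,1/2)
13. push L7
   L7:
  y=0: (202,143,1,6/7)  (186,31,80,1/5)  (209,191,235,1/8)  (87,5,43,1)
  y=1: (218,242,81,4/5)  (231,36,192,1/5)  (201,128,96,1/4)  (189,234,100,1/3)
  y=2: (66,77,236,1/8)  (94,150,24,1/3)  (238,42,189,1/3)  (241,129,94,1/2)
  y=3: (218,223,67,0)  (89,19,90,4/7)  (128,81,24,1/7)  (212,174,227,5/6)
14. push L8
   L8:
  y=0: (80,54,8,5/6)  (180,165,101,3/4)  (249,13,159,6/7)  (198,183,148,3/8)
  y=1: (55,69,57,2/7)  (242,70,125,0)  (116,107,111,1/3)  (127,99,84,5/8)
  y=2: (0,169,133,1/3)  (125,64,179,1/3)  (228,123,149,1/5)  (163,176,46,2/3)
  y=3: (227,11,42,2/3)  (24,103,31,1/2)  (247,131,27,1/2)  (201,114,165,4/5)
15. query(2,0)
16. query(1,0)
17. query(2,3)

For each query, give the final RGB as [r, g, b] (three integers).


query (1,1) [L1,L2] — begin 0,0,0
+L1 (α=2/7) → [318/7, 466/7, 446/7]
+L2 (α=5/7) → [3121/49, 5797/49, 6212/49]
→ [64, 118, 127]

query (3,2) [L1,L2] — begin 0,0,0
after L1 α=1/2: [59/2, 115/2, 124]
after L2 α=2/3: [467/6, 237/2, 490/3]
= [78, 118, 163]

at x=2,y=1 over L1,L2:
+L1 (α=1/2) → [99, 84, 52]
+L2 (α=1/2) → [165, 98, 269/2]
rounded: [165, 98, 134]

at x=0,y=2 over L1,L3,L4,L5:
+L1 (α=1/2) → [22, 59, 9]
+L3 (α=1/2) → [67, 72, 87]
+L4 (α=7/8) → [144, 499/8, 227/8]
+L5 (α=3/4) → [171/2, 2827/32, 5171/32]
→ [86, 88, 162]

query (2,0) [L1,L3,L4,L6,L7,L8] — begin 0,0,0
L1 α=1/2: [127/2, 153/2, 127]
L3 α=1/4: [605/8, 759/8, 291/2]
L4 α=1/3: [1253/12, 1087/12, 518/3]
L6 α=1/3: [2465/18, 1879/18, 1414/9]
L7 α=1/8: [21017/144, 16591/144, 12013/72]
L8 α=6/7: [236153/1008, 27823/1008, 80701/504]
→ [234, 28, 160]

at x=1,y=0 over L1,L3,L4,L6,L7,L8:
L1 α=1/2: [85, 30, 69/2]
L3 α=1: [100, 132, 233]
L4 α=0: [100, 132, 233]
L6 α=2/7: [734/7, 912/7, 1551/7]
L7 α=1/5: [4238/35, 773/7, 6764/35]
L8 α=3/4: [11569/70, 2119/14, 17369/140]
rounded: [165, 151, 124]

query (2,3) [L1,L3,L4,L6,L7,L8] — begin 0,0,0
+L1 (α=1/2) → [97/2, 96, 15/2]
+L3 (α=1/4) → [561/8, 119, 521/8]
+L4 (α=4/7) → [4819/56, 1285/7, 4091/56]
+L6 (α=5/8) → [30977/448, 3485/28, 43633/448]
+L7 (α=1/7) → [121603/1568, 11589/98, 136275/1568]
+L8 (α=1/2) → [508899/3136, 24427/196, 178611/3136]
= [162, 125, 57]


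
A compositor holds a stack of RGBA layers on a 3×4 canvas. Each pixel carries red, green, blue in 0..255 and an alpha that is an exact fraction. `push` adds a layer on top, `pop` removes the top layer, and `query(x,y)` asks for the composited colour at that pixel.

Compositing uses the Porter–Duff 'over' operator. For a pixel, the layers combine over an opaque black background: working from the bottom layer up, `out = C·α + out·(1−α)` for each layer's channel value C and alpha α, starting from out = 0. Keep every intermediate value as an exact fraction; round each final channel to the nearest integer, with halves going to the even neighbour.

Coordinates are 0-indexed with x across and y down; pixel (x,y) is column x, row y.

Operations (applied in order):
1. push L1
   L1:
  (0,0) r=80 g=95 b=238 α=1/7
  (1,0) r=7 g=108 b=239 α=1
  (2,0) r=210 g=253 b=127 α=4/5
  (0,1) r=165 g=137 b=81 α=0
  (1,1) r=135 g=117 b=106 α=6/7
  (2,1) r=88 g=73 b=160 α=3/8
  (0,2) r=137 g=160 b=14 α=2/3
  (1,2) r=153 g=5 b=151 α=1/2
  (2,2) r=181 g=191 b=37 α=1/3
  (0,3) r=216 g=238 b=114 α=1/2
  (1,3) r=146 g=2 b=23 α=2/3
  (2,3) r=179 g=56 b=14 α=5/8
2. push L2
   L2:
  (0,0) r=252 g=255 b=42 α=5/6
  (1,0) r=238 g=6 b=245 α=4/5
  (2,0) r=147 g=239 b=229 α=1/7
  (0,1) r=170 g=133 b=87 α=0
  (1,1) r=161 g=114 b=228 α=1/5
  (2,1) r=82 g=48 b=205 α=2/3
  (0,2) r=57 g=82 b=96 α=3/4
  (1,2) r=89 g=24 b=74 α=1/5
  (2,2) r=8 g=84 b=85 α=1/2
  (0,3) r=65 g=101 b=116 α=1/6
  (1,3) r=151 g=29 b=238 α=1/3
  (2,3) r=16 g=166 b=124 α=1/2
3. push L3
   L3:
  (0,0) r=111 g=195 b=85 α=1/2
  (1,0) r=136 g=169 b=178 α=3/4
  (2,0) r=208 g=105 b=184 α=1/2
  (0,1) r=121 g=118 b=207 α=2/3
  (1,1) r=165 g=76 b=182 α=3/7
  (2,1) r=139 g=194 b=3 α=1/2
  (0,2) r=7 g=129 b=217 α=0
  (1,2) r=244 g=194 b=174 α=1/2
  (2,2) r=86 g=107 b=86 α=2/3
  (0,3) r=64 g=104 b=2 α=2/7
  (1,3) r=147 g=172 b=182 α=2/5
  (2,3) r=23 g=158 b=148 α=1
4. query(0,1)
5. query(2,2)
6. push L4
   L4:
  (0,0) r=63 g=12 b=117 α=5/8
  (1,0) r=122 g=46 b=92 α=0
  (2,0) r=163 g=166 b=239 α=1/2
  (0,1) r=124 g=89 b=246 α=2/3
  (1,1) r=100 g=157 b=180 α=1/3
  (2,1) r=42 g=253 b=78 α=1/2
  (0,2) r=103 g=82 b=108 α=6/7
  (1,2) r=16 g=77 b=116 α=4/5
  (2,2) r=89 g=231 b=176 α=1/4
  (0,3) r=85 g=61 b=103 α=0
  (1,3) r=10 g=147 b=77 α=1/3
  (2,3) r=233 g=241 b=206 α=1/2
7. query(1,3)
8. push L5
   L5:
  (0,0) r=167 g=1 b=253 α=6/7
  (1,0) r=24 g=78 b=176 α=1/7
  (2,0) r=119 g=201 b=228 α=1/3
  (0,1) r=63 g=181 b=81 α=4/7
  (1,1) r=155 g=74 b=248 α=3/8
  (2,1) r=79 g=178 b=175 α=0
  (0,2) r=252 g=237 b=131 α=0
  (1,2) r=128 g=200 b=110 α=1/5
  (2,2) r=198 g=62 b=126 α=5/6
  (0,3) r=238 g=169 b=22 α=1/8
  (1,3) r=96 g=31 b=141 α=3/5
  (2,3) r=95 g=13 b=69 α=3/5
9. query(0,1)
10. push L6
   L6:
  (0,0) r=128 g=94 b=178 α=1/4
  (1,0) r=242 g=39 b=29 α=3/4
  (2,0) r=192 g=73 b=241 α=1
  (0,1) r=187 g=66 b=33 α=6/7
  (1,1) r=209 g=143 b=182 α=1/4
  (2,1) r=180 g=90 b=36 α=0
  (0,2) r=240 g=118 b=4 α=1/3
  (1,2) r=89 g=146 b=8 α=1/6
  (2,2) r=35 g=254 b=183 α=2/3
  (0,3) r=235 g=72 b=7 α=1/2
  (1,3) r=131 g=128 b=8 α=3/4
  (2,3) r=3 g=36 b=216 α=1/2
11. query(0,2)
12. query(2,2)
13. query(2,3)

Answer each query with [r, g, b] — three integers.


query (0,1) [L1,L2,L3] — begin 0,0,0
+L1 (α=0) → [0, 0, 0]
+L2 (α=0) → [0, 0, 0]
+L3 (α=2/3) → [242/3, 236/3, 138]
→ [81, 79, 138]

at x=2,y=2 over L1,L2,L3:
+L1 (α=1/3) → [181/3, 191/3, 37/3]
+L2 (α=1/2) → [205/6, 443/6, 146/3]
+L3 (α=2/3) → [1237/18, 1727/18, 662/9]
rounded: [69, 96, 74]

at x=1,y=3 over L1,L2,L3,L4:
+L1 (α=2/3) → [292/3, 4/3, 46/3]
+L2 (α=1/3) → [1037/9, 95/9, 806/9]
+L3 (α=2/5) → [1919/15, 1127/15, 1898/15]
+L4 (α=1/3) → [3988/45, 4459/45, 4951/45]
= [89, 99, 110]

at x=0,y=1 over L1,L2,L3,L4,L5:
after L1 α=0: [0, 0, 0]
after L2 α=0: [0, 0, 0]
after L3 α=2/3: [242/3, 236/3, 138]
after L4 α=2/3: [986/9, 770/9, 210]
after L5 α=4/7: [1742/21, 2942/21, 954/7]
→ [83, 140, 136]

at x=0,y=2 over L1,L2,L3,L4,L5,L6:
after L1 α=2/3: [274/3, 320/3, 28/3]
after L2 α=3/4: [787/12, 529/6, 223/3]
after L3 α=0: [787/12, 529/6, 223/3]
after L4 α=6/7: [8203/84, 3481/42, 2167/21]
after L5 α=0: [8203/84, 3481/42, 2167/21]
after L6 α=1/3: [18283/126, 5959/63, 4418/63]
= [145, 95, 70]

(2,2) stack=L1,L2,L3,L4,L5,L6; from [0,0,0]:
+L1 (α=1/3) → [181/3, 191/3, 37/3]
+L2 (α=1/2) → [205/6, 443/6, 146/3]
+L3 (α=2/3) → [1237/18, 1727/18, 662/9]
+L4 (α=1/4) → [1771/24, 3113/24, 595/6]
+L5 (α=5/6) → [25531/144, 10553/144, 4375/36]
+L6 (α=2/3) → [35611/432, 83705/432, 17551/108]
rounded: [82, 194, 163]

(2,3) stack=L1,L2,L3,L4,L5,L6; from [0,0,0]:
+L1 (α=5/8) → [895/8, 35, 35/4]
+L2 (α=1/2) → [1023/16, 201/2, 531/8]
+L3 (α=1) → [23, 158, 148]
+L4 (α=1/2) → [128, 399/2, 177]
+L5 (α=3/5) → [541/5, 438/5, 561/5]
+L6 (α=1/2) → [278/5, 309/5, 1641/10]
→ [56, 62, 164]


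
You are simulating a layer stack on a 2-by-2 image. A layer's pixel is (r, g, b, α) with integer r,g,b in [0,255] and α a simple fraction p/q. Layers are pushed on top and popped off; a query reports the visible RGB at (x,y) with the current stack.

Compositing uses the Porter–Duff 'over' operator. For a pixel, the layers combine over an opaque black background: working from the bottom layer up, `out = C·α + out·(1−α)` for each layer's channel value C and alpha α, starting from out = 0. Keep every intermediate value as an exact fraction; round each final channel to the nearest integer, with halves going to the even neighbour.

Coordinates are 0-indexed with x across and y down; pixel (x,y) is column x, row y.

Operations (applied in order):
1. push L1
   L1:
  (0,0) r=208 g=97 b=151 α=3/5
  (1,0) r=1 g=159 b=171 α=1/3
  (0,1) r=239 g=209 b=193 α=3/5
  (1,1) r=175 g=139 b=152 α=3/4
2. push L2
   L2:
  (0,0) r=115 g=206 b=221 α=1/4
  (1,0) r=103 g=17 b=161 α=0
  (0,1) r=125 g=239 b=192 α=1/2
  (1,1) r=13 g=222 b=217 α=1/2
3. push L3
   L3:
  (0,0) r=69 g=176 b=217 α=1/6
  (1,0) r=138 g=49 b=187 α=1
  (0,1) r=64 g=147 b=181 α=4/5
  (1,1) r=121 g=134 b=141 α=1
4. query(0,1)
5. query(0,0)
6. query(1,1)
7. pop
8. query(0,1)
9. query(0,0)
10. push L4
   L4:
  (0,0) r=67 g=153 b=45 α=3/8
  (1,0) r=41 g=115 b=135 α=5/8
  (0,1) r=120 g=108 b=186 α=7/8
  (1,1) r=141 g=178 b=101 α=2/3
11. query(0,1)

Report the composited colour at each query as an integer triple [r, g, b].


query (0,1) [L1,L2,L3] — begin 0,0,0
+L1 (α=3/5) → [717/5, 627/5, 579/5]
+L2 (α=1/2) → [671/5, 911/5, 1539/10]
+L3 (α=4/5) → [1951/25, 3851/25, 8779/50]
rounded: [78, 154, 176]

at x=0,y=0 over L1,L2,L3:
after L1 α=3/5: [624/5, 291/5, 453/5]
after L2 α=1/4: [2447/20, 1903/20, 616/5]
after L3 α=1/6: [2723/24, 869/8, 833/6]
= [113, 109, 139]

at x=1,y=1 over L1,L2,L3:
L1 α=3/4: [525/4, 417/4, 114]
L2 α=1/2: [577/8, 1305/8, 331/2]
L3 α=1: [121, 134, 141]
→ [121, 134, 141]

at x=0,y=1 over L1,L2:
L1 α=3/5: [717/5, 627/5, 579/5]
L2 α=1/2: [671/5, 911/5, 1539/10]
rounded: [134, 182, 154]

query (0,0) [L1,L2] — begin 0,0,0
L1 α=3/5: [624/5, 291/5, 453/5]
L2 α=1/4: [2447/20, 1903/20, 616/5]
= [122, 95, 123]

(0,1) stack=L1,L2,L4; from [0,0,0]:
L1 α=3/5: [717/5, 627/5, 579/5]
L2 α=1/2: [671/5, 911/5, 1539/10]
L4 α=7/8: [4871/40, 4691/40, 14559/80]
→ [122, 117, 182]


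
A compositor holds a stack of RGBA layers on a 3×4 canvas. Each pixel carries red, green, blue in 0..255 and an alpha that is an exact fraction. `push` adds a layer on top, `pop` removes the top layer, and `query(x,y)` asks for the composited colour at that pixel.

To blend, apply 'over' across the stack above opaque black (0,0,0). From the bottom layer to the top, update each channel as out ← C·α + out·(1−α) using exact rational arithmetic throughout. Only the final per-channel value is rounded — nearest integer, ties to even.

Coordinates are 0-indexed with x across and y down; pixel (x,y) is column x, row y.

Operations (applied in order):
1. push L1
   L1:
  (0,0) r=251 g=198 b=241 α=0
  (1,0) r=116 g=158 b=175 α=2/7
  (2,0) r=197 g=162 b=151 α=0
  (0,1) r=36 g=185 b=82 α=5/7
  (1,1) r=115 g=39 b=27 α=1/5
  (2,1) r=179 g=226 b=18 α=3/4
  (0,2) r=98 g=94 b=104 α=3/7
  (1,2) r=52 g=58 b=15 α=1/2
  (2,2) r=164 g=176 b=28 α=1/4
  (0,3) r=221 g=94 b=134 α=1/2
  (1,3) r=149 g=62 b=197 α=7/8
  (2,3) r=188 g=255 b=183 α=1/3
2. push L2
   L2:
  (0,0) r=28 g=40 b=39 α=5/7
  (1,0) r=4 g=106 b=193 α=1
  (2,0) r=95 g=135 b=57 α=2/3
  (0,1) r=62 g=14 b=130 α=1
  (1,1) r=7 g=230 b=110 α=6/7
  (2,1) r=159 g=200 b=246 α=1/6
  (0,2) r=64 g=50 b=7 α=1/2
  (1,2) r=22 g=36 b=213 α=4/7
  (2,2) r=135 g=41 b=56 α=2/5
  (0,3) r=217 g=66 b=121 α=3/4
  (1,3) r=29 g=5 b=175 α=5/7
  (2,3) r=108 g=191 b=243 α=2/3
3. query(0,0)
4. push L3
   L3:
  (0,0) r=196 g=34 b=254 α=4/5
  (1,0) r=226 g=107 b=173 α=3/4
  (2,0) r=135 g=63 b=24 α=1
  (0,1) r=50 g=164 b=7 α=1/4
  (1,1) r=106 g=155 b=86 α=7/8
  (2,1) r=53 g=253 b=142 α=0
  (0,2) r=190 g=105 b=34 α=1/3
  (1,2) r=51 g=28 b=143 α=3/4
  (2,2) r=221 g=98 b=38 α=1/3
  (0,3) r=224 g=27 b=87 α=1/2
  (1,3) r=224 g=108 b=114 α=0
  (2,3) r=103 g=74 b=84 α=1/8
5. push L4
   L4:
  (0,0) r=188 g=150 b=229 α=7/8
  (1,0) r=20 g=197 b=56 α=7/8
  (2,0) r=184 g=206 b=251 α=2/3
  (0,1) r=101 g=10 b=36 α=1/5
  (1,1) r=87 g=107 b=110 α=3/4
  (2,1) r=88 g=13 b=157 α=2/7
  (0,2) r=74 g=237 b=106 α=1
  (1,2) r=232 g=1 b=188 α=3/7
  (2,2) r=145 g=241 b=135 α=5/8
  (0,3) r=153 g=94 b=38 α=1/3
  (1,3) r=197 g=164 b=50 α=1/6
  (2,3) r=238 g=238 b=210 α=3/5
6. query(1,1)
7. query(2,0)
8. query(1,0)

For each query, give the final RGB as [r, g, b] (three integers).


(0,0) stack=L1,L2; from [0,0,0]:
after L1 α=0: [0, 0, 0]
after L2 α=5/7: [20, 200/7, 195/7]
= [20, 29, 28]

(1,1) stack=L1,L2,L3,L4; from [0,0,0]:
+L1 (α=1/5) → [23, 39/5, 27/5]
+L2 (α=6/7) → [65/7, 6939/35, 3327/35]
+L3 (α=7/8) → [5259/56, 22457/140, 24397/280]
+L4 (α=3/4) → [19875/224, 67397/560, 116797/1120]
→ [89, 120, 104]

query (2,0) [L1,L2,L3,L4] — begin 0,0,0
L1 α=0: [0, 0, 0]
L2 α=2/3: [190/3, 90, 38]
L3 α=1: [135, 63, 24]
L4 α=2/3: [503/3, 475/3, 526/3]
= [168, 158, 175]

(1,0) stack=L1,L2,L3,L4; from [0,0,0]:
L1 α=2/7: [232/7, 316/7, 50]
L2 α=1: [4, 106, 193]
L3 α=3/4: [341/2, 427/4, 178]
L4 α=7/8: [621/16, 5943/32, 285/4]
→ [39, 186, 71]


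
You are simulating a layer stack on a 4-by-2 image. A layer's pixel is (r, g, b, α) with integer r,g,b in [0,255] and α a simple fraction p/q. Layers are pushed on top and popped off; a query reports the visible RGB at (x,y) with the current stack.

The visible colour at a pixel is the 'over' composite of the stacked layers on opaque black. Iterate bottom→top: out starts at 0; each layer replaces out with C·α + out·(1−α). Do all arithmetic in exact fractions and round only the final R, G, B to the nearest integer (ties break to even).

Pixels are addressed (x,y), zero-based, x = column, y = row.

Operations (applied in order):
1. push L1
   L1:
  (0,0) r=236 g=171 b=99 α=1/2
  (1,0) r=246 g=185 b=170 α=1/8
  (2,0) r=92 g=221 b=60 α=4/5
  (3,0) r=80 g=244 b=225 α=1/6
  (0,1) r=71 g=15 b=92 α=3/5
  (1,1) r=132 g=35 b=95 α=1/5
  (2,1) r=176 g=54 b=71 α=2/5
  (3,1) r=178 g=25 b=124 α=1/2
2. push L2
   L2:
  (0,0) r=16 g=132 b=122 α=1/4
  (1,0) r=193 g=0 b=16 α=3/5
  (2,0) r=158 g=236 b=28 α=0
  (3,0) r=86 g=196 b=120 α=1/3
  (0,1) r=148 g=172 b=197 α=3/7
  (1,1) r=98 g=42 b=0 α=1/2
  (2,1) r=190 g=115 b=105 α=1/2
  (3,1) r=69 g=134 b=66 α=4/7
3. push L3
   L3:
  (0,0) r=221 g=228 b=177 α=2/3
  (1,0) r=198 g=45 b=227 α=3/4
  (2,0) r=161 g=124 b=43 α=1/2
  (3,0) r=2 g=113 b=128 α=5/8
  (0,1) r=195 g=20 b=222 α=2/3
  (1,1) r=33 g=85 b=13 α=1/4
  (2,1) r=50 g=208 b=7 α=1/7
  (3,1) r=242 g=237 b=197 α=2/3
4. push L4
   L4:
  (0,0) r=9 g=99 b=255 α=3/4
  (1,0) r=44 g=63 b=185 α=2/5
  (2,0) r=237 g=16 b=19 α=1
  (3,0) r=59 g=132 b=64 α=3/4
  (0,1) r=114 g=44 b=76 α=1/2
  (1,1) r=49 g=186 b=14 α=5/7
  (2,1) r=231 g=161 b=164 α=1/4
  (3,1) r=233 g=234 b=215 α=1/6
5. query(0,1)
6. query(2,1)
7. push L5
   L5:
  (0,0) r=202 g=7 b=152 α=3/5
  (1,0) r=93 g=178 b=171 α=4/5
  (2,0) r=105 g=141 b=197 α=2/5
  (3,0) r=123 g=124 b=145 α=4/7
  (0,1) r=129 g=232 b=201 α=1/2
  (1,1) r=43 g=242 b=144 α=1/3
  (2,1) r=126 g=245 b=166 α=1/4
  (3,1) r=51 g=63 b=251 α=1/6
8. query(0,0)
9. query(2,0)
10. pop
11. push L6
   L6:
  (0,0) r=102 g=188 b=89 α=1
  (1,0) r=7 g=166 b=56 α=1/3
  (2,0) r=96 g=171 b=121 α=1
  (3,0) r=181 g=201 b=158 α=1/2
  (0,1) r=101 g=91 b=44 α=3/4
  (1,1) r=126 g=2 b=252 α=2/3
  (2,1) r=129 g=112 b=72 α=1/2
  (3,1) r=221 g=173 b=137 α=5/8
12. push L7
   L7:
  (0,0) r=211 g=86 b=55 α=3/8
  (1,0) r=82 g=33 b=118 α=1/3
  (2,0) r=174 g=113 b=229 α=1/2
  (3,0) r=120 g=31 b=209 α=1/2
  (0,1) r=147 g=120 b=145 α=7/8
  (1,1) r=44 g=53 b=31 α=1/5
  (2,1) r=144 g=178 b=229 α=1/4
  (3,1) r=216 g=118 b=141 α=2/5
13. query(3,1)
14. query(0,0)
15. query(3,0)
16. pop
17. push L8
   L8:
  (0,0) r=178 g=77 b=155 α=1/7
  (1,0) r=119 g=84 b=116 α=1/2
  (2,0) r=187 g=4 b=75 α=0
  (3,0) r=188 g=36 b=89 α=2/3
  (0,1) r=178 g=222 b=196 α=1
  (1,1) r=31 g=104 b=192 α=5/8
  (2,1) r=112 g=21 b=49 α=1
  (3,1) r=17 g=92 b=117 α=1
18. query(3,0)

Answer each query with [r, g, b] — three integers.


query (0,1) [L1,L2,L3,L4] — begin 0,0,0
L1 α=3/5: [213/5, 9, 276/5]
L2 α=3/7: [3072/35, 552/7, 4059/35]
L3 α=2/3: [5574/35, 832/21, 6533/35]
L4 α=1/2: [4782/35, 878/21, 9193/70]
→ [137, 42, 131]

(2,1) stack=L1,L2,L3,L4; from [0,0,0]:
+L1 (α=2/5) → [352/5, 108/5, 142/5]
+L2 (α=1/2) → [651/5, 683/10, 667/10]
+L3 (α=1/7) → [4156/35, 3089/35, 2036/35]
+L4 (α=1/4) → [20553/140, 7451/70, 2962/35]
→ [147, 106, 85]

at x=0,y=0 over L1,L2,L3,L4,L5:
L1 α=1/2: [118, 171/2, 99/2]
L2 α=1/4: [185/2, 777/8, 541/8]
L3 α=2/3: [1069/6, 1475/8, 3373/24]
L4 α=3/4: [1231/24, 3851/32, 21733/96]
L5 α=3/5: [8503/60, 4187/80, 43621/240]
rounded: [142, 52, 182]

(2,0) stack=L1,L2,L3,L4,L5; from [0,0,0]:
L1 α=4/5: [368/5, 884/5, 48]
L2 α=0: [368/5, 884/5, 48]
L3 α=1/2: [1173/10, 752/5, 91/2]
L4 α=1: [237, 16, 19]
L5 α=2/5: [921/5, 66, 451/5]
→ [184, 66, 90]

query (3,1) [L1,L2,L3,L4,L6,L7] — begin 0,0,0
L1 α=1/2: [89, 25/2, 62]
L2 α=4/7: [543/7, 1147/14, 450/7]
L3 α=2/3: [3931/21, 7783/42, 3208/21]
L4 α=1/6: [12274/63, 48743/252, 20555/126]
L6 α=5/8: [35479/168, 121403/672, 49325/336]
L7 α=2/5: [59671/280, 174267/1120, 80909/560]
rounded: [213, 156, 144]

(0,0) stack=L1,L2,L3,L4,L6,L7; from [0,0,0]:
after L1 α=1/2: [118, 171/2, 99/2]
after L2 α=1/4: [185/2, 777/8, 541/8]
after L3 α=2/3: [1069/6, 1475/8, 3373/24]
after L4 α=3/4: [1231/24, 3851/32, 21733/96]
after L6 α=1: [102, 188, 89]
after L7 α=3/8: [1143/8, 599/4, 305/4]
rounded: [143, 150, 76]

at x=3,y=0 over L1,L2,L3,L4,L6,L7:
L1 α=1/6: [40/3, 122/3, 75/2]
L2 α=1/3: [338/9, 832/9, 65]
L3 α=5/8: [46/3, 2527/24, 835/8]
L4 α=3/4: [577/12, 12031/96, 2371/32]
L6 α=1/2: [2749/24, 31327/192, 7427/64]
L7 α=1/2: [5629/48, 37279/384, 20803/128]
= [117, 97, 163]

(3,0) stack=L1,L2,L3,L4,L6,L8; from [0,0,0]:
+L1 (α=1/6) → [40/3, 122/3, 75/2]
+L2 (α=1/3) → [338/9, 832/9, 65]
+L3 (α=5/8) → [46/3, 2527/24, 835/8]
+L4 (α=3/4) → [577/12, 12031/96, 2371/32]
+L6 (α=1/2) → [2749/24, 31327/192, 7427/64]
+L8 (α=2/3) → [11773/72, 45151/576, 6273/64]
rounded: [164, 78, 98]


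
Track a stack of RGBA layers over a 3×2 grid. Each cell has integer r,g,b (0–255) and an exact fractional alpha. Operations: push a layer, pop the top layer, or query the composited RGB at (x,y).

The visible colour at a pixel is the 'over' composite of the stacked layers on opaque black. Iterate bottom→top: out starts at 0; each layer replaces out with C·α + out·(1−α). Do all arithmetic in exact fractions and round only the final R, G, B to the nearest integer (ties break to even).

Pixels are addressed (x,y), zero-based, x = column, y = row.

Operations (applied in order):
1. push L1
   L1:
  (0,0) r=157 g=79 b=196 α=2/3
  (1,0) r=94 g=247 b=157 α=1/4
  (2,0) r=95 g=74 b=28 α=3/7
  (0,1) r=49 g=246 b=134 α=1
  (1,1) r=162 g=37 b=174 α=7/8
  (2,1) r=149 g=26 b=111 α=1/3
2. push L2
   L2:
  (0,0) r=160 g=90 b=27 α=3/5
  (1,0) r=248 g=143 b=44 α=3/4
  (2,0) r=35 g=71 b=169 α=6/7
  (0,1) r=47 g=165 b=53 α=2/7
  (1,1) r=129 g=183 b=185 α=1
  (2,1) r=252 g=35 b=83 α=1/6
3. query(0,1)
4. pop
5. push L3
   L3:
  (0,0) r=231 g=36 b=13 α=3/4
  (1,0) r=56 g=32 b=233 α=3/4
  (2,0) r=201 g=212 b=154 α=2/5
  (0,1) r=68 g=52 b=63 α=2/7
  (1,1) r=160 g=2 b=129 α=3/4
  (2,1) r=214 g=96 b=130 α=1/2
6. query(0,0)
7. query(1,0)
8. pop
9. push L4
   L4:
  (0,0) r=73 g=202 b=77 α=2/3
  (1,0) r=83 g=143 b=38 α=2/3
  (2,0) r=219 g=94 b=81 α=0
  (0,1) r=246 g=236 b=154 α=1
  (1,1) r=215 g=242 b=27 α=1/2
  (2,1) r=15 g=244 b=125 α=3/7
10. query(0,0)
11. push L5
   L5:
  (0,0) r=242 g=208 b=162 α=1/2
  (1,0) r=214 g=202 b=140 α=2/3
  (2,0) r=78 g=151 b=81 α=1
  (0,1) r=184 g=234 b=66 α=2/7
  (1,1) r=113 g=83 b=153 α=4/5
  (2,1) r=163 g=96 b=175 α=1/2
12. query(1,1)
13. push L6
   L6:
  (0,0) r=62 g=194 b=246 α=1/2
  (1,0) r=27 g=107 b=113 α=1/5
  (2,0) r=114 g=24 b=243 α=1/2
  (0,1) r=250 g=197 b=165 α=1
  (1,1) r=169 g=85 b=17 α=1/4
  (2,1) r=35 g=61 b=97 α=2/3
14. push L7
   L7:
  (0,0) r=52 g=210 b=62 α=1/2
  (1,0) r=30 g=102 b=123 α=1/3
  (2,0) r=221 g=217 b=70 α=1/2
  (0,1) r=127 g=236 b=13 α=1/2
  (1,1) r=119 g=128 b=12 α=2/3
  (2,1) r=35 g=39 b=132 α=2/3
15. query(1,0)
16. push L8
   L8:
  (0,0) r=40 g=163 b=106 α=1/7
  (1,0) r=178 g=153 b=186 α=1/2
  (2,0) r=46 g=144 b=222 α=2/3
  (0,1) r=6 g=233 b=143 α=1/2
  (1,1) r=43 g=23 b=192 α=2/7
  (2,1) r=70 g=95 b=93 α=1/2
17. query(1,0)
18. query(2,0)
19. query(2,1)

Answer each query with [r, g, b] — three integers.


at x=0,y=1 over L1,L2:
+L1 (α=1) → [49, 246, 134]
+L2 (α=2/7) → [339/7, 1560/7, 776/7]
= [48, 223, 111]

at x=0,y=0 over L1,L3:
+L1 (α=2/3) → [314/3, 158/3, 392/3]
+L3 (α=3/4) → [2393/12, 241/6, 509/12]
rounded: [199, 40, 42]

(1,0) stack=L1,L3; from [0,0,0]:
after L1 α=1/4: [47/2, 247/4, 157/4]
after L3 α=3/4: [383/8, 631/16, 2953/16]
= [48, 39, 185]

(0,0) stack=L1,L4; from [0,0,0]:
+L1 (α=2/3) → [314/3, 158/3, 392/3]
+L4 (α=2/3) → [752/9, 1370/9, 854/9]
→ [84, 152, 95]

query (1,1) [L1,L4,L5] — begin 0,0,0
L1 α=7/8: [567/4, 259/8, 609/4]
L4 α=1/2: [1427/8, 2195/16, 717/8]
L5 α=4/5: [5043/40, 7507/80, 5613/40]
rounded: [126, 94, 140]

at x=1,y=0 over L1,L4,L5,L6,L7:
L1 α=1/4: [47/2, 247/4, 157/4]
L4 α=2/3: [379/6, 1391/12, 461/12]
L5 α=2/3: [2947/18, 6239/36, 3821/36]
L6 α=1/5: [6137/45, 7202/45, 4838/45]
L7 α=1/3: [13624/135, 18994/135, 15211/135]
= [101, 141, 113]

(1,0) stack=L1,L4,L5,L6,L7,L8; from [0,0,0]:
L1 α=1/4: [47/2, 247/4, 157/4]
L4 α=2/3: [379/6, 1391/12, 461/12]
L5 α=2/3: [2947/18, 6239/36, 3821/36]
L6 α=1/5: [6137/45, 7202/45, 4838/45]
L7 α=1/3: [13624/135, 18994/135, 15211/135]
L8 α=1/2: [18827/135, 39649/270, 40321/270]
→ [139, 147, 149]

(2,0) stack=L1,L4,L5,L6,L7,L8; from [0,0,0]:
+L1 (α=3/7) → [285/7, 222/7, 12]
+L4 (α=0) → [285/7, 222/7, 12]
+L5 (α=1) → [78, 151, 81]
+L6 (α=1/2) → [96, 175/2, 162]
+L7 (α=1/2) → [317/2, 609/4, 116]
+L8 (α=2/3) → [167/2, 587/4, 560/3]
= [84, 147, 187]

at x=2,y=1 over L1,L4,L5,L6,L7,L8:
+L1 (α=1/3) → [149/3, 26/3, 37]
+L4 (α=3/7) → [731/21, 2300/21, 523/7]
+L5 (α=1/2) → [2077/21, 2158/21, 874/7]
+L6 (α=2/3) → [3547/63, 4720/63, 744/7]
+L7 (α=2/3) → [7957/189, 9634/189, 864/7]
+L8 (α=1/2) → [21187/378, 27589/378, 1515/14]
= [56, 73, 108]


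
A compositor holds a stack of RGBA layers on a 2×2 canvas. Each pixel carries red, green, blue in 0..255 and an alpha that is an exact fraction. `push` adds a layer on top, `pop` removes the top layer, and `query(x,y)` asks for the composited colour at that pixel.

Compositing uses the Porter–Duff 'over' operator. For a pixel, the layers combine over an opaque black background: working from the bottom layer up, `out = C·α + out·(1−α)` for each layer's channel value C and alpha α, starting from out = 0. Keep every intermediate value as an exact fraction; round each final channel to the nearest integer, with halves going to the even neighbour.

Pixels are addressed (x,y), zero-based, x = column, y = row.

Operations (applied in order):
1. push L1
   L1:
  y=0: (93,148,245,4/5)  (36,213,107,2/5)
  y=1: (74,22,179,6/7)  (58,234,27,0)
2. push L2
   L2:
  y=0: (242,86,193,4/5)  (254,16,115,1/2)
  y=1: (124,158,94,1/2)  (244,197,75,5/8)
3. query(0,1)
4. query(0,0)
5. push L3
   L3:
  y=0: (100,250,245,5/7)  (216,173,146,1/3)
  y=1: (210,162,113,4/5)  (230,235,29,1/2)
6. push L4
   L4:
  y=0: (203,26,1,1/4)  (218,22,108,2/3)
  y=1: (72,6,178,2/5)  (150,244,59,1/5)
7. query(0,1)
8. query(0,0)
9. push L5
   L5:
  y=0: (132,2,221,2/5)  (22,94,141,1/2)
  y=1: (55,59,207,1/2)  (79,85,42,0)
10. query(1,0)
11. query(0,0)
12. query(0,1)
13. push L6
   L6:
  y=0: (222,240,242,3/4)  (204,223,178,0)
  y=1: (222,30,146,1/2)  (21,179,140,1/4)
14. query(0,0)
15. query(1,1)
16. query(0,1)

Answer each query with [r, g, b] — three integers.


at x=0,y=1 over L1,L2:
+L1 (α=6/7) → [444/7, 132/7, 1074/7]
+L2 (α=1/2) → [656/7, 619/7, 866/7]
rounded: [94, 88, 124]

(0,0) stack=L1,L2; from [0,0,0]:
+L1 (α=4/5) → [372/5, 592/5, 196]
+L2 (α=4/5) → [5212/25, 2312/25, 968/5]
= [208, 92, 194]

at x=0,y=1 over L1,L2,L3,L4:
after L1 α=6/7: [444/7, 132/7, 1074/7]
after L2 α=1/2: [656/7, 619/7, 866/7]
after L3 α=4/5: [6536/35, 1031/7, 806/7]
after L4 α=2/5: [24648/175, 3177/35, 982/7]
→ [141, 91, 140]

at x=0,y=0 over L1,L2,L3,L4:
+L1 (α=4/5) → [372/5, 592/5, 196]
+L2 (α=4/5) → [5212/25, 2312/25, 968/5]
+L3 (α=5/7) → [22924/175, 35874/175, 8061/35]
+L4 (α=1/4) → [104297/700, 28043/175, 12109/70]
→ [149, 160, 173]

query (1,0) [L1,L2,L3,L4,L5] — begin 0,0,0
+L1 (α=2/5) → [72/5, 426/5, 214/5]
+L2 (α=1/2) → [671/5, 253/5, 789/10]
+L3 (α=1/3) → [2422/15, 457/5, 1519/15]
+L4 (α=2/3) → [8962/45, 677/15, 4759/45]
+L5 (α=1/2) → [4976/45, 2087/30, 5552/45]
= [111, 70, 123]

at x=0,y=0 over L1,L2,L3,L4,L5:
+L1 (α=4/5) → [372/5, 592/5, 196]
+L2 (α=4/5) → [5212/25, 2312/25, 968/5]
+L3 (α=5/7) → [22924/175, 35874/175, 8061/35]
+L4 (α=1/4) → [104297/700, 28043/175, 12109/70]
+L5 (α=2/5) → [497691/3500, 84829/875, 67267/350]
rounded: [142, 97, 192]

(0,1) stack=L1,L2,L3,L4,L5; from [0,0,0]:
+L1 (α=6/7) → [444/7, 132/7, 1074/7]
+L2 (α=1/2) → [656/7, 619/7, 866/7]
+L3 (α=4/5) → [6536/35, 1031/7, 806/7]
+L4 (α=2/5) → [24648/175, 3177/35, 982/7]
+L5 (α=1/2) → [34273/350, 2621/35, 2431/14]
rounded: [98, 75, 174]

at x=0,y=0 over L1,L2,L3,L4,L5,L6:
+L1 (α=4/5) → [372/5, 592/5, 196]
+L2 (α=4/5) → [5212/25, 2312/25, 968/5]
+L3 (α=5/7) → [22924/175, 35874/175, 8061/35]
+L4 (α=1/4) → [104297/700, 28043/175, 12109/70]
+L5 (α=2/5) → [497691/3500, 84829/875, 67267/350]
+L6 (α=3/4) → [2828691/14000, 714829/3500, 321367/1400]
→ [202, 204, 230]

at x=1,y=1 over L1,L2,L3,L4,L5,L6:
L1 α=0: [0, 0, 0]
L2 α=5/8: [305/2, 985/8, 375/8]
L3 α=1/2: [765/4, 2865/16, 607/16]
L4 α=1/5: [183, 3841/20, 843/20]
L5 α=0: [183, 3841/20, 843/20]
L6 α=1/4: [285/2, 15103/80, 5329/80]
→ [142, 189, 67]

query (0,1) [L1,L2,L3,L4,L5,L6] — begin 0,0,0
after L1 α=6/7: [444/7, 132/7, 1074/7]
after L2 α=1/2: [656/7, 619/7, 866/7]
after L3 α=4/5: [6536/35, 1031/7, 806/7]
after L4 α=2/5: [24648/175, 3177/35, 982/7]
after L5 α=1/2: [34273/350, 2621/35, 2431/14]
after L6 α=1/2: [111973/700, 3671/70, 4475/28]
→ [160, 52, 160]
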